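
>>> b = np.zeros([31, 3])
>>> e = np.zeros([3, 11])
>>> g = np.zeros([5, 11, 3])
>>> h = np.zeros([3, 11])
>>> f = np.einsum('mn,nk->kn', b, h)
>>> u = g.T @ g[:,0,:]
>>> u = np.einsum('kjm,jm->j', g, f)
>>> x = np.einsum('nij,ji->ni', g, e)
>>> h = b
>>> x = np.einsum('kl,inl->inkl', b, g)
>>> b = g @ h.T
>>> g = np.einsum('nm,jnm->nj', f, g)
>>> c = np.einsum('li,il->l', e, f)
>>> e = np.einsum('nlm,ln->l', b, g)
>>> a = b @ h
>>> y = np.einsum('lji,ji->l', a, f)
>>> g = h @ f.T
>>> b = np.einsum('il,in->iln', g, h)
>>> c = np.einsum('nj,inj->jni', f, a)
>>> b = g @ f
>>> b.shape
(31, 3)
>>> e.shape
(11,)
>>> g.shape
(31, 11)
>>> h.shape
(31, 3)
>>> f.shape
(11, 3)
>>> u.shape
(11,)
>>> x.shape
(5, 11, 31, 3)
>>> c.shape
(3, 11, 5)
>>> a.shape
(5, 11, 3)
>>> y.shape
(5,)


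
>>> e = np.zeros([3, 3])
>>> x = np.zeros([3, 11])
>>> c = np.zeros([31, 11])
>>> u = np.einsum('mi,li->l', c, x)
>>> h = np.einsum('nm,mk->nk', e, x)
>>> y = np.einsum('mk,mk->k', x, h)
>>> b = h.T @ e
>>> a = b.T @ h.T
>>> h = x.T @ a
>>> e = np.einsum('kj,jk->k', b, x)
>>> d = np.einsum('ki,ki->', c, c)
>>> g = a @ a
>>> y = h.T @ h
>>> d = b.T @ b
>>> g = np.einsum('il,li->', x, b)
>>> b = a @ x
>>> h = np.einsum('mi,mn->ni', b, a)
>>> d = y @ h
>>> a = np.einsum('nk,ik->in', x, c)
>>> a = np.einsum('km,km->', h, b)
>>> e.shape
(11,)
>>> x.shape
(3, 11)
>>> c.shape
(31, 11)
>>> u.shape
(3,)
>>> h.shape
(3, 11)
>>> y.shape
(3, 3)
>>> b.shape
(3, 11)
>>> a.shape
()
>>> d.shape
(3, 11)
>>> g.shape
()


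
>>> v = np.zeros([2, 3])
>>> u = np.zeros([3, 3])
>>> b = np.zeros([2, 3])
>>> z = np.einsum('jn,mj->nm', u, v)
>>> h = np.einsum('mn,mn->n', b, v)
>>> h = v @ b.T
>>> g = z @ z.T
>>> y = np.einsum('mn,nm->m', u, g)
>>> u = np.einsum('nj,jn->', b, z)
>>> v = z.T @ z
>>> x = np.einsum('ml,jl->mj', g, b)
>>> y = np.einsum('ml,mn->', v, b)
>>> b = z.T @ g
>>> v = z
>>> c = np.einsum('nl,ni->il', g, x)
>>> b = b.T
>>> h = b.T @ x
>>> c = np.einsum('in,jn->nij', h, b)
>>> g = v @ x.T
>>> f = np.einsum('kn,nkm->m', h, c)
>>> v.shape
(3, 2)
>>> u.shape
()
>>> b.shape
(3, 2)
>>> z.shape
(3, 2)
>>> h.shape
(2, 2)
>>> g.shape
(3, 3)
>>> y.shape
()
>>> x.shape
(3, 2)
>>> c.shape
(2, 2, 3)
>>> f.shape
(3,)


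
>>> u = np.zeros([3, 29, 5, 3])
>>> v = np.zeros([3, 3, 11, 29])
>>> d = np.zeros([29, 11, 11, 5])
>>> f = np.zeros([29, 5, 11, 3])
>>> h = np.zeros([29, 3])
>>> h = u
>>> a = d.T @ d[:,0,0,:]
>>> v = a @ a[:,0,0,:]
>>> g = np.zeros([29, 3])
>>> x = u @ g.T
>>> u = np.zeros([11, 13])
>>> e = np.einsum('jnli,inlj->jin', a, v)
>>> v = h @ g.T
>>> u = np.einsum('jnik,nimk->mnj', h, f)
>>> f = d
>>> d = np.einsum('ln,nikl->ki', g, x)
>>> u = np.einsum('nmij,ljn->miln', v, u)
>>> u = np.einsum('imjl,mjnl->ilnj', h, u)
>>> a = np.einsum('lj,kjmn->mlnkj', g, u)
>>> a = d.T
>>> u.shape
(3, 3, 11, 5)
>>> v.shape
(3, 29, 5, 29)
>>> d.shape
(5, 29)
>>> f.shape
(29, 11, 11, 5)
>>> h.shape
(3, 29, 5, 3)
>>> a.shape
(29, 5)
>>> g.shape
(29, 3)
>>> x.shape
(3, 29, 5, 29)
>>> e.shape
(5, 5, 11)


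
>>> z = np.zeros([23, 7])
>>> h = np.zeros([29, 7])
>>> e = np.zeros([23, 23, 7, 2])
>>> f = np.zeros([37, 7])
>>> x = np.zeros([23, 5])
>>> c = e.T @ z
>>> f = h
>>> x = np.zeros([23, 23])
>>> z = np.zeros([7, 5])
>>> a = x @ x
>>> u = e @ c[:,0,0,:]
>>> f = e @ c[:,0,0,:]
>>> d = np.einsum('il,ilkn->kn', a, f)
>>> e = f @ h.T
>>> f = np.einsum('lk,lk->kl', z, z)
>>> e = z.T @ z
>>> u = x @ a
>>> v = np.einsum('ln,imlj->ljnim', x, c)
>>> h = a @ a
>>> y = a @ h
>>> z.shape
(7, 5)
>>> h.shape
(23, 23)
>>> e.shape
(5, 5)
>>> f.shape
(5, 7)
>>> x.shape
(23, 23)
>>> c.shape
(2, 7, 23, 7)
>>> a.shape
(23, 23)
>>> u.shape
(23, 23)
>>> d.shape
(7, 7)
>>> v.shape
(23, 7, 23, 2, 7)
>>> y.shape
(23, 23)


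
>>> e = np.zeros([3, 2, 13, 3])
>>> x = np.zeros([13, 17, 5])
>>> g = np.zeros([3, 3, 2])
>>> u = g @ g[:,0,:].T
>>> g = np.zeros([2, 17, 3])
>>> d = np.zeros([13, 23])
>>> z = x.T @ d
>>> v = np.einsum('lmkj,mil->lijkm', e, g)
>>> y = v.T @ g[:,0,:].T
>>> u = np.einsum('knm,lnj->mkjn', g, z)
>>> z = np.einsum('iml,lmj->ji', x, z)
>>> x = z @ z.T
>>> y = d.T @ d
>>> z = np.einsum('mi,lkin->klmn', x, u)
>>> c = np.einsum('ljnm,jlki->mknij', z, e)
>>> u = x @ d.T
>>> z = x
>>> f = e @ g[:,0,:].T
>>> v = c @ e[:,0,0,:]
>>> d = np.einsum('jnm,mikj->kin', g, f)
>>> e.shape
(3, 2, 13, 3)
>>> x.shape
(23, 23)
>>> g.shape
(2, 17, 3)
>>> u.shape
(23, 13)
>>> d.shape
(13, 2, 17)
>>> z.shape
(23, 23)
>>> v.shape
(17, 13, 23, 3, 3)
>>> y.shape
(23, 23)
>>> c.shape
(17, 13, 23, 3, 3)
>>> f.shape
(3, 2, 13, 2)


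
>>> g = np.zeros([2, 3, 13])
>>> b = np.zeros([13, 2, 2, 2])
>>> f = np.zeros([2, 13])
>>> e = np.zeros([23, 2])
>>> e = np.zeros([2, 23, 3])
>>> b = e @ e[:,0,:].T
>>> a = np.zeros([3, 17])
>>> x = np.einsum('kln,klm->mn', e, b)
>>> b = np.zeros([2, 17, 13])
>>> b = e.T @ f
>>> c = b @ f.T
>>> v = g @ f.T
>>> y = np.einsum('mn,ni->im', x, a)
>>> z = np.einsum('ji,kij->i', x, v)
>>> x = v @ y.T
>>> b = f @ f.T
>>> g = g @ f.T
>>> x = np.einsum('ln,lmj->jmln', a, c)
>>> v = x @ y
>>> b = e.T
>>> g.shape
(2, 3, 2)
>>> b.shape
(3, 23, 2)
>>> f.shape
(2, 13)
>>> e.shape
(2, 23, 3)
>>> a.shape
(3, 17)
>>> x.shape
(2, 23, 3, 17)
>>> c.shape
(3, 23, 2)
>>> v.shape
(2, 23, 3, 2)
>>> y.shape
(17, 2)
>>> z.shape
(3,)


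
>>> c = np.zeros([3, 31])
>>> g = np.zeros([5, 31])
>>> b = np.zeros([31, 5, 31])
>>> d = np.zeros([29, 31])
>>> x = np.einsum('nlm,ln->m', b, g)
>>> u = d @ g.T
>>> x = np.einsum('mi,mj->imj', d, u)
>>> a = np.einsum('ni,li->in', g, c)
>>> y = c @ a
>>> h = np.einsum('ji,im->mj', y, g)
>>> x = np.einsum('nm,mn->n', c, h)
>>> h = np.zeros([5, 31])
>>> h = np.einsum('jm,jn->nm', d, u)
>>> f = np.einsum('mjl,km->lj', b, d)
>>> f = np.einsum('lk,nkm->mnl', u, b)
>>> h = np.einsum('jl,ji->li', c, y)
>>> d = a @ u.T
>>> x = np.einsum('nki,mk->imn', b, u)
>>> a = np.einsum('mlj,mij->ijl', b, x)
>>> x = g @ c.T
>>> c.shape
(3, 31)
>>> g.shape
(5, 31)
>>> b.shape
(31, 5, 31)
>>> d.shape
(31, 29)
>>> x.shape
(5, 3)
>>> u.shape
(29, 5)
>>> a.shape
(29, 31, 5)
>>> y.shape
(3, 5)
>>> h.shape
(31, 5)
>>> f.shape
(31, 31, 29)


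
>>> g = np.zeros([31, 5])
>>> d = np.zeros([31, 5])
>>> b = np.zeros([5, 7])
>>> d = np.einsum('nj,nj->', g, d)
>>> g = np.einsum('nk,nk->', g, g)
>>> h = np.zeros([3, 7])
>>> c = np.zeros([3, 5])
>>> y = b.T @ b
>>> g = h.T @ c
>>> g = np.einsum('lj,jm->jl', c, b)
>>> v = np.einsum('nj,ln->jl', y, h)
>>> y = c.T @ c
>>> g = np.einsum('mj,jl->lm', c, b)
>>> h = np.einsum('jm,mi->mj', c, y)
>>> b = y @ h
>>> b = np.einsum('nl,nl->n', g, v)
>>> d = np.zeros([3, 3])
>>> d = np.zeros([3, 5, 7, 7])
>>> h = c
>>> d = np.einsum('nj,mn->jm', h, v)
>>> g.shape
(7, 3)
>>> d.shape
(5, 7)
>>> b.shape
(7,)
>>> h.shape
(3, 5)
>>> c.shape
(3, 5)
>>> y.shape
(5, 5)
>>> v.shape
(7, 3)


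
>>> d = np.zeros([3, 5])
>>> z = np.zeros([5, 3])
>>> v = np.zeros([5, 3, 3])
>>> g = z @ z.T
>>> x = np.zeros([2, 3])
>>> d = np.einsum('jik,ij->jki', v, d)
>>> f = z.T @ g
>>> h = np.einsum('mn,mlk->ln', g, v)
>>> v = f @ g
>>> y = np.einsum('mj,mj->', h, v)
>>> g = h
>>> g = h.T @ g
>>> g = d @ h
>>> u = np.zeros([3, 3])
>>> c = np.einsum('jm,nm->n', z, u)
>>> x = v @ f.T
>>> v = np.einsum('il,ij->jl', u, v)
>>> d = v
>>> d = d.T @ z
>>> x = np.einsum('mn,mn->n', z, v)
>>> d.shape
(3, 3)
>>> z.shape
(5, 3)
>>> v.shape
(5, 3)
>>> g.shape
(5, 3, 5)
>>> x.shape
(3,)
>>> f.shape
(3, 5)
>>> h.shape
(3, 5)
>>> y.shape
()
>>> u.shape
(3, 3)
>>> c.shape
(3,)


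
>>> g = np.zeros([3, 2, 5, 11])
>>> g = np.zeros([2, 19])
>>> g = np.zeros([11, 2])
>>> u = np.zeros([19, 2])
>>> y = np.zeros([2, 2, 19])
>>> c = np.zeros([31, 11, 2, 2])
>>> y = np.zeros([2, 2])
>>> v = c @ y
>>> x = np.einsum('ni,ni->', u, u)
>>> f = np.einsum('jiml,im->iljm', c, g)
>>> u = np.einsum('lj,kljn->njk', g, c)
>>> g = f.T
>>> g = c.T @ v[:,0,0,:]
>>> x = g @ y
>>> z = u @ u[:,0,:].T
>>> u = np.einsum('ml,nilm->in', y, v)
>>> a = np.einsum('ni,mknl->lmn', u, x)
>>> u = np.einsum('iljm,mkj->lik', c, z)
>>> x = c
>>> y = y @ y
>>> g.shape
(2, 2, 11, 2)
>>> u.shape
(11, 31, 2)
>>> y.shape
(2, 2)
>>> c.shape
(31, 11, 2, 2)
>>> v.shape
(31, 11, 2, 2)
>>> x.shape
(31, 11, 2, 2)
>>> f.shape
(11, 2, 31, 2)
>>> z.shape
(2, 2, 2)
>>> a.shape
(2, 2, 11)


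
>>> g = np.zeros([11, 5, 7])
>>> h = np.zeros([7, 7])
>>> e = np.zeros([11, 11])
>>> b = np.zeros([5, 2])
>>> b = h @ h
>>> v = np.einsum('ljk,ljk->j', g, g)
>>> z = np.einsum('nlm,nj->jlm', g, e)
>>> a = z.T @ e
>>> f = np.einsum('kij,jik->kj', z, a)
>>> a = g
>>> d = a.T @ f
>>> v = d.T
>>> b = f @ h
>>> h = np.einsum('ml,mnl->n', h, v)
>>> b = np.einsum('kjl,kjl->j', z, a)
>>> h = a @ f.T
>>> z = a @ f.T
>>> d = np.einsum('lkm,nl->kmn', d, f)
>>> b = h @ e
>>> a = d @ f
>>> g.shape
(11, 5, 7)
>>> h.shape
(11, 5, 11)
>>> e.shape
(11, 11)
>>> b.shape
(11, 5, 11)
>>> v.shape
(7, 5, 7)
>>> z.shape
(11, 5, 11)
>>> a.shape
(5, 7, 7)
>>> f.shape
(11, 7)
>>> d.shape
(5, 7, 11)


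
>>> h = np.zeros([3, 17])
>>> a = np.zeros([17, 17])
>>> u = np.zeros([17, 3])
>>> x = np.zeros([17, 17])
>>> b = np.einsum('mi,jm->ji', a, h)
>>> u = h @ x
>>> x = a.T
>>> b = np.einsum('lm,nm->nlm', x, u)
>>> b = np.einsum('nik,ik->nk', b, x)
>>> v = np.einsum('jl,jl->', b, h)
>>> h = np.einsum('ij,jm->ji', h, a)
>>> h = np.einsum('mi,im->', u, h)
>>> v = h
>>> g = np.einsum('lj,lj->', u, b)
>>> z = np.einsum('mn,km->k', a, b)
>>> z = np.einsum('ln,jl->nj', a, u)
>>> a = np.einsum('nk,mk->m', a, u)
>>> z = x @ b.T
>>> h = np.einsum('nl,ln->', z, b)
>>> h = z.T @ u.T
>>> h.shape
(3, 3)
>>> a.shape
(3,)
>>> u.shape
(3, 17)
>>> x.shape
(17, 17)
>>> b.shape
(3, 17)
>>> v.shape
()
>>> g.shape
()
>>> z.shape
(17, 3)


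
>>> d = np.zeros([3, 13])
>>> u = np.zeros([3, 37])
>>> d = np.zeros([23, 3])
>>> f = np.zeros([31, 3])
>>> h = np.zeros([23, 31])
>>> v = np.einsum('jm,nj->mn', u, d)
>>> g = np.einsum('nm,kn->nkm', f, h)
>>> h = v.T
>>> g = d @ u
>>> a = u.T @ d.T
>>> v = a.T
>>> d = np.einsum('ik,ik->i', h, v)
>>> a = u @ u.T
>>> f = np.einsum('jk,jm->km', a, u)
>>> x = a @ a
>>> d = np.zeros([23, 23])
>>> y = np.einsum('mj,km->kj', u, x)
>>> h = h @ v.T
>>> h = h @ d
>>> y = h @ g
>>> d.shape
(23, 23)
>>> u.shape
(3, 37)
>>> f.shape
(3, 37)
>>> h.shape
(23, 23)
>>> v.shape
(23, 37)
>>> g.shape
(23, 37)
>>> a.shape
(3, 3)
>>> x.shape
(3, 3)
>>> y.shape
(23, 37)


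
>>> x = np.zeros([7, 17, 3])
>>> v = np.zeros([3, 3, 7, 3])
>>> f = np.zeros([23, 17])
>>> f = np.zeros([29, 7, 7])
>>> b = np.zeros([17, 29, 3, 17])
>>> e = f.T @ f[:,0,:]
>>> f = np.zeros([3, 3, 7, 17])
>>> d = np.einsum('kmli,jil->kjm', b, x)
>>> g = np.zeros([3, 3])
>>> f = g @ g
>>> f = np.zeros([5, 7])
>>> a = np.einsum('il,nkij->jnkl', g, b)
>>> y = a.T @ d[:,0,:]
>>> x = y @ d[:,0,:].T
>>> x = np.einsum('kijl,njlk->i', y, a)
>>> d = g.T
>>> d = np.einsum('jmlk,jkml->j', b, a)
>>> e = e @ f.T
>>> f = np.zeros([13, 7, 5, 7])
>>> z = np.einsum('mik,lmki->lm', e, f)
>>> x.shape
(29,)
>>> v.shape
(3, 3, 7, 3)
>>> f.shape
(13, 7, 5, 7)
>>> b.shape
(17, 29, 3, 17)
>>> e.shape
(7, 7, 5)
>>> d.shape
(17,)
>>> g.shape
(3, 3)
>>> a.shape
(17, 17, 29, 3)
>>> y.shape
(3, 29, 17, 29)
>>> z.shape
(13, 7)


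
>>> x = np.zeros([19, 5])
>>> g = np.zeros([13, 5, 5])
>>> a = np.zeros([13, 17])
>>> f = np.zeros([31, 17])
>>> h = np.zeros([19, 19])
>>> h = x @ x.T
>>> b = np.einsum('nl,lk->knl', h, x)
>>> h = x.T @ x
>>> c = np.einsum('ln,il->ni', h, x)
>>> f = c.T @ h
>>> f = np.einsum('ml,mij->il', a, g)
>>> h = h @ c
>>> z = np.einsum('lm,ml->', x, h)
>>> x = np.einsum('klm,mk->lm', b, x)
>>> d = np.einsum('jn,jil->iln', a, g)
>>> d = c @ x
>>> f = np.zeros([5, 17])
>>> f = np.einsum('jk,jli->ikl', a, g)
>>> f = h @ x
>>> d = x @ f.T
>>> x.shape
(19, 19)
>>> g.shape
(13, 5, 5)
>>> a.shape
(13, 17)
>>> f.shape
(5, 19)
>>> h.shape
(5, 19)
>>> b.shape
(5, 19, 19)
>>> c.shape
(5, 19)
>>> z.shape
()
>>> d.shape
(19, 5)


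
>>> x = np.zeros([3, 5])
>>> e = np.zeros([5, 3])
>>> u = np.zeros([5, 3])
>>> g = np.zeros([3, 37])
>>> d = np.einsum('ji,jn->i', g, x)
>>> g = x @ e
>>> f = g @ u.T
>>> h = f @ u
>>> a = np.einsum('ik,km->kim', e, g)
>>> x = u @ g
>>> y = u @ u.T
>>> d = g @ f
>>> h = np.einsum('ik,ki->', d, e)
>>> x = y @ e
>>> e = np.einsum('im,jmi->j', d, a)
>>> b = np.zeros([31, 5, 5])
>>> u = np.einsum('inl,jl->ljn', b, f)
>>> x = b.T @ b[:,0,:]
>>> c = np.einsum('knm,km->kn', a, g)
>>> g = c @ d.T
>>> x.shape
(5, 5, 5)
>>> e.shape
(3,)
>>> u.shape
(5, 3, 5)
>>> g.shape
(3, 3)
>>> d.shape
(3, 5)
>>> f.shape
(3, 5)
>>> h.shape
()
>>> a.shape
(3, 5, 3)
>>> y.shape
(5, 5)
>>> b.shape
(31, 5, 5)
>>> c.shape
(3, 5)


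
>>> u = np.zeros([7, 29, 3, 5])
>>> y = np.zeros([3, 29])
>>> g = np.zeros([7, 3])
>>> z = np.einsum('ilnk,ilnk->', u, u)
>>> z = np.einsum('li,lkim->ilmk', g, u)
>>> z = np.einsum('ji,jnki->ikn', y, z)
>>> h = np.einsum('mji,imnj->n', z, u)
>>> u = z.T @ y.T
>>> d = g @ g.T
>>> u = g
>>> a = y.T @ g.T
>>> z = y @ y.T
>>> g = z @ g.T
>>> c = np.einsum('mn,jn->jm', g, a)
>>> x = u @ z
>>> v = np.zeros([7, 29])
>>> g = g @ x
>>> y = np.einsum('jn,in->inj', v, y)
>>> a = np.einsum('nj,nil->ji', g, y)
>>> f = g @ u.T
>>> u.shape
(7, 3)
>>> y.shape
(3, 29, 7)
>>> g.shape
(3, 3)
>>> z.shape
(3, 3)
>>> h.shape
(3,)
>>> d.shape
(7, 7)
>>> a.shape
(3, 29)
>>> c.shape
(29, 3)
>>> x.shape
(7, 3)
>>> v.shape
(7, 29)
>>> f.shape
(3, 7)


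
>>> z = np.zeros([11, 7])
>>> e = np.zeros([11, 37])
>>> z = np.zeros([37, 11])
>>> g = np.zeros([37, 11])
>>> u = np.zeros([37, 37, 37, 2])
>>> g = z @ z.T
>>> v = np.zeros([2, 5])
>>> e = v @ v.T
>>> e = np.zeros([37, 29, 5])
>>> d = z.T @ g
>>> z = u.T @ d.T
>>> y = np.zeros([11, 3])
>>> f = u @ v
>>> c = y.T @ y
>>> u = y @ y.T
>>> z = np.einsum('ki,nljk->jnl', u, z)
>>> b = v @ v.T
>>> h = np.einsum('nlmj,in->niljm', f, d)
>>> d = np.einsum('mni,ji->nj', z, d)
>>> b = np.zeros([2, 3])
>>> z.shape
(37, 2, 37)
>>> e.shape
(37, 29, 5)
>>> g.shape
(37, 37)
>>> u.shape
(11, 11)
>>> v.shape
(2, 5)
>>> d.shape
(2, 11)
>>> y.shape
(11, 3)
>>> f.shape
(37, 37, 37, 5)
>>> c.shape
(3, 3)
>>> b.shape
(2, 3)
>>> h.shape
(37, 11, 37, 5, 37)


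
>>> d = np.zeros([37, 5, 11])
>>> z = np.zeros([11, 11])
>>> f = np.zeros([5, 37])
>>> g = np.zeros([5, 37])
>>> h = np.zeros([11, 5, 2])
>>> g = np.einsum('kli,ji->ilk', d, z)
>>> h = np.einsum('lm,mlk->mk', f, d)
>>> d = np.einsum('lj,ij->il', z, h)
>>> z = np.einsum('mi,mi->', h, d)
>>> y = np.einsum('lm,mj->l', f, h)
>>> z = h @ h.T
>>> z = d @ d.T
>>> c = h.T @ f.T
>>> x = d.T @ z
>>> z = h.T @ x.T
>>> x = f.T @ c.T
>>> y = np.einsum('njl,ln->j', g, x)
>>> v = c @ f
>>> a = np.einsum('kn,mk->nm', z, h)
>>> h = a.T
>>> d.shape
(37, 11)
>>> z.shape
(11, 11)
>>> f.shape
(5, 37)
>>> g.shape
(11, 5, 37)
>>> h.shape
(37, 11)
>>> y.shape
(5,)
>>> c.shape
(11, 5)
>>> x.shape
(37, 11)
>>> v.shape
(11, 37)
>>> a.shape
(11, 37)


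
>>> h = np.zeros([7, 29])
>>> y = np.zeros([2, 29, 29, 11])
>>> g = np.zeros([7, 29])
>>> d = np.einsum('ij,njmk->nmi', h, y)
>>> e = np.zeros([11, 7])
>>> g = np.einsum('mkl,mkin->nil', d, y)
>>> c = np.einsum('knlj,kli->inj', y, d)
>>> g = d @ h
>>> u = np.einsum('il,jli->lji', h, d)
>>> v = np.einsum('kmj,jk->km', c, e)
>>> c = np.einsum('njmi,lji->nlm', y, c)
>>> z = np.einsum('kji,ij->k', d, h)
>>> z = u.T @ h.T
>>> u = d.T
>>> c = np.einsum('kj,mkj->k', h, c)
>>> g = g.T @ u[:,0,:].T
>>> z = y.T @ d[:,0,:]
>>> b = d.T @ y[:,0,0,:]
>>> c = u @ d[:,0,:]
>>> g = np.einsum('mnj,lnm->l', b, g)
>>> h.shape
(7, 29)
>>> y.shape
(2, 29, 29, 11)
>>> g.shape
(29,)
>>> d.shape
(2, 29, 7)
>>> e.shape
(11, 7)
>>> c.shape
(7, 29, 7)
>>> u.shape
(7, 29, 2)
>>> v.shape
(7, 29)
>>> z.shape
(11, 29, 29, 7)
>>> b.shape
(7, 29, 11)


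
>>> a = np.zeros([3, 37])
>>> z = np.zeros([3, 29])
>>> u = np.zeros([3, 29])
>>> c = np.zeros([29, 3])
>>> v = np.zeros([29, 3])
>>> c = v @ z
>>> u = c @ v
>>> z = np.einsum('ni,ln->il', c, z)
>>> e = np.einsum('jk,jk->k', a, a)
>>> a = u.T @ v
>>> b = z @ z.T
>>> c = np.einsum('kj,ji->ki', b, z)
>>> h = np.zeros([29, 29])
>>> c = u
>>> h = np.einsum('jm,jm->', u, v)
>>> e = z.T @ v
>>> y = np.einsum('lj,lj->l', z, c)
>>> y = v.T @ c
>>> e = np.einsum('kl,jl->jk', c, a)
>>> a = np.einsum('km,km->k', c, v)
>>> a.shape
(29,)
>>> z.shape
(29, 3)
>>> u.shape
(29, 3)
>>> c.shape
(29, 3)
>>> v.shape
(29, 3)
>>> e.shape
(3, 29)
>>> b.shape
(29, 29)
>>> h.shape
()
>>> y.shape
(3, 3)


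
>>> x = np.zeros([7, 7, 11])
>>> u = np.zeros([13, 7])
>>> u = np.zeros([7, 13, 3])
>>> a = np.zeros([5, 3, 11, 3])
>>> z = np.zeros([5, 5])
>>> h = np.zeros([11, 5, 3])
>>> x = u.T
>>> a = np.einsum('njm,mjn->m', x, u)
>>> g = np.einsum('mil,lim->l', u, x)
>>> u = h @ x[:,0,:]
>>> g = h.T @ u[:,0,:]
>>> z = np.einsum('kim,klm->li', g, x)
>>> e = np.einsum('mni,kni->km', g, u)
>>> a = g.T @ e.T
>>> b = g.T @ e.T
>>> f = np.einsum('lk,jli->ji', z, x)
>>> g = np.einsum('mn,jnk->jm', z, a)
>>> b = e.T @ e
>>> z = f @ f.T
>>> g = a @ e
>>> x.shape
(3, 13, 7)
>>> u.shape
(11, 5, 7)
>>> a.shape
(7, 5, 11)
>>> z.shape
(3, 3)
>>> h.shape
(11, 5, 3)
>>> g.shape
(7, 5, 3)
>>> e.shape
(11, 3)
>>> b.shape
(3, 3)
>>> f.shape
(3, 7)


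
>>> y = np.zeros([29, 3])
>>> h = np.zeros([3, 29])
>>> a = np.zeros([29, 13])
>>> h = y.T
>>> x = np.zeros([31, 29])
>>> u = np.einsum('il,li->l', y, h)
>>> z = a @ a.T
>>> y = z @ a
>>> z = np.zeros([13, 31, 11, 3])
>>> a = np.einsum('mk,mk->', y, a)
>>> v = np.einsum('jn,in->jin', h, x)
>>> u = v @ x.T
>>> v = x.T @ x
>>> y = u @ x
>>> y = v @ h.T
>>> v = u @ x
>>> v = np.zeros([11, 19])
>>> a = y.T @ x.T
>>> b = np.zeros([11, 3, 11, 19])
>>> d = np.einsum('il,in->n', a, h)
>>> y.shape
(29, 3)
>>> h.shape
(3, 29)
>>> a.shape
(3, 31)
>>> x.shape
(31, 29)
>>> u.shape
(3, 31, 31)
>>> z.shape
(13, 31, 11, 3)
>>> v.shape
(11, 19)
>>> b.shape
(11, 3, 11, 19)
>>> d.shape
(29,)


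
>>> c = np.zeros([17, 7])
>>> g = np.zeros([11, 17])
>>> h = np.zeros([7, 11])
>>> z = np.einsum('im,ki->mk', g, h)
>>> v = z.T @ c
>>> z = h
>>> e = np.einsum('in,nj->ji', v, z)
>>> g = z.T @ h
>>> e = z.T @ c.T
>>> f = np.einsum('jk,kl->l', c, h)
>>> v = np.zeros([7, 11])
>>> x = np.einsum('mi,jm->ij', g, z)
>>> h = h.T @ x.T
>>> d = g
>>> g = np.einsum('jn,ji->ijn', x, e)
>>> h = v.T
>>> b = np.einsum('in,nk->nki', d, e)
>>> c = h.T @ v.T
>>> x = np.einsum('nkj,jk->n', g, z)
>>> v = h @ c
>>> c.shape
(7, 7)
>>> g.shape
(17, 11, 7)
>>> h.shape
(11, 7)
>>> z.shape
(7, 11)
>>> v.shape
(11, 7)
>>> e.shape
(11, 17)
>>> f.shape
(11,)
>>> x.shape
(17,)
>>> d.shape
(11, 11)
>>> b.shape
(11, 17, 11)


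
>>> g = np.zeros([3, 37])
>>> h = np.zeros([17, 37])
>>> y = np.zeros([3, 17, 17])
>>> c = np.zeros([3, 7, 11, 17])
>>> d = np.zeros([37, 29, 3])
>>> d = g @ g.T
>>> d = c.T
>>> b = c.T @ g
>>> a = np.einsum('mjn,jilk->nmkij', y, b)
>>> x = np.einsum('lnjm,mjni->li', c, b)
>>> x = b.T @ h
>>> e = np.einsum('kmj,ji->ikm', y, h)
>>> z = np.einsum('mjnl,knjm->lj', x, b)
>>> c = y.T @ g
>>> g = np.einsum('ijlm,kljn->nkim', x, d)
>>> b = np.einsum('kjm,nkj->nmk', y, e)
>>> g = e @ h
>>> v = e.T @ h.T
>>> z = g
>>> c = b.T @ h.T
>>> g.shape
(37, 3, 37)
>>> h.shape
(17, 37)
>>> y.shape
(3, 17, 17)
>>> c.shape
(3, 17, 17)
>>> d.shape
(17, 11, 7, 3)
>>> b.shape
(37, 17, 3)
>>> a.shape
(17, 3, 37, 11, 17)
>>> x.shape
(37, 7, 11, 37)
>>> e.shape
(37, 3, 17)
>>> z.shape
(37, 3, 37)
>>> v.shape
(17, 3, 17)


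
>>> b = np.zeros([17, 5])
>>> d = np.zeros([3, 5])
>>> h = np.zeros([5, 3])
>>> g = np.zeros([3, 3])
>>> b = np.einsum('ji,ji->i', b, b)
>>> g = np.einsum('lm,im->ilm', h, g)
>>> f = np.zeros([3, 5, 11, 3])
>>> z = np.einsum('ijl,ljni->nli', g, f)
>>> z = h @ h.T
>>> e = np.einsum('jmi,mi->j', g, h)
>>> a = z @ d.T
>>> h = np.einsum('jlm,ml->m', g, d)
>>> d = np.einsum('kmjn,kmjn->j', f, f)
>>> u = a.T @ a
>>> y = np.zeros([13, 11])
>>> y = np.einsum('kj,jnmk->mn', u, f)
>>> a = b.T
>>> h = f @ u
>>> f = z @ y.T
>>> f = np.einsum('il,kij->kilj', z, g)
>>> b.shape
(5,)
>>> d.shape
(11,)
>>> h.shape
(3, 5, 11, 3)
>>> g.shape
(3, 5, 3)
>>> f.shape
(3, 5, 5, 3)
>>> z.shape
(5, 5)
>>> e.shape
(3,)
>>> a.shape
(5,)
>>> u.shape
(3, 3)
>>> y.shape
(11, 5)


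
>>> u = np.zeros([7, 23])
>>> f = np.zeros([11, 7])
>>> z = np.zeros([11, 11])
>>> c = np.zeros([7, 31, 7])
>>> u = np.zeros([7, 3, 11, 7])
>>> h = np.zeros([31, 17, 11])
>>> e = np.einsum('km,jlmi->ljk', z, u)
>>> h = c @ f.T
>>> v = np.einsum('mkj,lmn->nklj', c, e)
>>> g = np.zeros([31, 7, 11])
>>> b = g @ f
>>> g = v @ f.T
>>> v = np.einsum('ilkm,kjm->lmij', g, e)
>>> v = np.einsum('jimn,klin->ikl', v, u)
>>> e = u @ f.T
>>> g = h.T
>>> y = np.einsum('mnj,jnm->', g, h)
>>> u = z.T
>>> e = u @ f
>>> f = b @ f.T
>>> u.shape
(11, 11)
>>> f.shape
(31, 7, 11)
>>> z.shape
(11, 11)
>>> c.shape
(7, 31, 7)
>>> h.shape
(7, 31, 11)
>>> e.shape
(11, 7)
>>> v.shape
(11, 7, 3)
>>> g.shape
(11, 31, 7)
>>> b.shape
(31, 7, 7)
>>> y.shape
()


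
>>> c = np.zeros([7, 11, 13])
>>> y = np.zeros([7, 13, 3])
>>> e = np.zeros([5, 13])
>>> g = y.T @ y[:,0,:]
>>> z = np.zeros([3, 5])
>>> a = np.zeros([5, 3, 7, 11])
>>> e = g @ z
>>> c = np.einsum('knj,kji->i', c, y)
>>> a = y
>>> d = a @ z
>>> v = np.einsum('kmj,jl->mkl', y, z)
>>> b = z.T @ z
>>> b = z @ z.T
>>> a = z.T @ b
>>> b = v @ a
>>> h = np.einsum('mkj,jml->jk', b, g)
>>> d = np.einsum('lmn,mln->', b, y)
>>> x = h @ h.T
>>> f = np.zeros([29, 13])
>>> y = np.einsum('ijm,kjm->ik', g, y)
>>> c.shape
(3,)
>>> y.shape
(3, 7)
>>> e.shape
(3, 13, 5)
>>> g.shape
(3, 13, 3)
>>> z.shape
(3, 5)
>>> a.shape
(5, 3)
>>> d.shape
()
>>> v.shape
(13, 7, 5)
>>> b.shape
(13, 7, 3)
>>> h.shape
(3, 7)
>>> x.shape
(3, 3)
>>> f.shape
(29, 13)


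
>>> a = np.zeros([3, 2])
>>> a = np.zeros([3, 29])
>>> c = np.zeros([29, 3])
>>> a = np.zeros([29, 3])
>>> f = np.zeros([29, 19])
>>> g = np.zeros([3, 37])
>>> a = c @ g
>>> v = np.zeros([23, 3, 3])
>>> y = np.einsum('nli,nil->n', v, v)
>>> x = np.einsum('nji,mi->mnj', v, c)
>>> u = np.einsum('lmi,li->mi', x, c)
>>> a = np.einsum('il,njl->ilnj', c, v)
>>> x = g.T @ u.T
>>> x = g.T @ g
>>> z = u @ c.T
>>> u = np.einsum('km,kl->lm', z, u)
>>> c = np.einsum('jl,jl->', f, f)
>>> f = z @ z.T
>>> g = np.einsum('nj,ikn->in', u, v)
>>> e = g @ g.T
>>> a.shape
(29, 3, 23, 3)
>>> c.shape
()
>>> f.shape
(23, 23)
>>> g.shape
(23, 3)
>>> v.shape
(23, 3, 3)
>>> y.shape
(23,)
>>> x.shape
(37, 37)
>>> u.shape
(3, 29)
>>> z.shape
(23, 29)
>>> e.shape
(23, 23)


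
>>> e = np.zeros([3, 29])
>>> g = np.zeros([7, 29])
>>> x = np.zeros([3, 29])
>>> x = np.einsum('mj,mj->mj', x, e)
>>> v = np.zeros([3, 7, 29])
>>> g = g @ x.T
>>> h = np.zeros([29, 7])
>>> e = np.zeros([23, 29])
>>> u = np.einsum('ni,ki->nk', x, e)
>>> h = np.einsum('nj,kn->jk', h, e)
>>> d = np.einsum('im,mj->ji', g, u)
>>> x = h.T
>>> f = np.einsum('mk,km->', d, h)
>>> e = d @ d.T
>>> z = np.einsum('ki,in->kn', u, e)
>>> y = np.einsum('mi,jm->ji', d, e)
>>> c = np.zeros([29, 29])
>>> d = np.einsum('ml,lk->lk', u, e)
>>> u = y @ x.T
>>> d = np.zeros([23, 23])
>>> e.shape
(23, 23)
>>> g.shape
(7, 3)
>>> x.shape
(23, 7)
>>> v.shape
(3, 7, 29)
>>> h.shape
(7, 23)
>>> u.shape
(23, 23)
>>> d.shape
(23, 23)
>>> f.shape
()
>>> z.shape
(3, 23)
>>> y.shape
(23, 7)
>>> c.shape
(29, 29)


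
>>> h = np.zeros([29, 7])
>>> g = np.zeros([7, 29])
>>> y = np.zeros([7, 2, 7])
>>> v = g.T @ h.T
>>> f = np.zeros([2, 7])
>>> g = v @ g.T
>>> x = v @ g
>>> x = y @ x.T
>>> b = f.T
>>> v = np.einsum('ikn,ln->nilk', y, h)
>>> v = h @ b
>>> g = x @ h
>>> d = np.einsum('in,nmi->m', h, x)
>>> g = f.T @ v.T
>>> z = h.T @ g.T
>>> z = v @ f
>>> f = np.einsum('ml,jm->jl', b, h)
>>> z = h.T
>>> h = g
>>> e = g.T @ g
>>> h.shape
(7, 29)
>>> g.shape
(7, 29)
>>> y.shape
(7, 2, 7)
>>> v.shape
(29, 2)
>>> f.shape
(29, 2)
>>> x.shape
(7, 2, 29)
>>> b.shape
(7, 2)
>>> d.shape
(2,)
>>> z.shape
(7, 29)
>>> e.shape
(29, 29)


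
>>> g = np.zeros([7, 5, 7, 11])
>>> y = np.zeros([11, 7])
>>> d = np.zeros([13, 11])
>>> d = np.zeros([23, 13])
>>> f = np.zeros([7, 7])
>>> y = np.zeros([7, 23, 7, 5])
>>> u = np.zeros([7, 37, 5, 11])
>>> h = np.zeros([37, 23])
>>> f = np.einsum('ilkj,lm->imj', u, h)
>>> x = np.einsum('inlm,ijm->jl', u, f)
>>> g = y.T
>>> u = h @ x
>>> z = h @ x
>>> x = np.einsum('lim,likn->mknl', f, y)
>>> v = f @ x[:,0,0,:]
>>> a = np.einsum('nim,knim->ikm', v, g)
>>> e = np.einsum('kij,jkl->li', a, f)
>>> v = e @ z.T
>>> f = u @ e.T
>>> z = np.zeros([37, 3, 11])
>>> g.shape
(5, 7, 23, 7)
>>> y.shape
(7, 23, 7, 5)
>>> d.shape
(23, 13)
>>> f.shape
(37, 11)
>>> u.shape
(37, 5)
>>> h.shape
(37, 23)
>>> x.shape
(11, 7, 5, 7)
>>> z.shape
(37, 3, 11)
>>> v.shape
(11, 37)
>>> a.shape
(23, 5, 7)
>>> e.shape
(11, 5)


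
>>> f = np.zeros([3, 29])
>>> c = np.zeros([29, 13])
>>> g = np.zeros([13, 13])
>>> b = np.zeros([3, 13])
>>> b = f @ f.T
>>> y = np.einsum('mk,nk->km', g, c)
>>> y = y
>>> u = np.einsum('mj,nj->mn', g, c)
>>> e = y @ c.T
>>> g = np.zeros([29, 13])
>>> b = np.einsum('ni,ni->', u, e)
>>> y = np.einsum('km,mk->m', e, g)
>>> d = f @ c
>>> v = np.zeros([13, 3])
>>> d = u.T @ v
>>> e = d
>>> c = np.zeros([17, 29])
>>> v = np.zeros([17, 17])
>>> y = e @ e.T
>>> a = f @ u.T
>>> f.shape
(3, 29)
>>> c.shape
(17, 29)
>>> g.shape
(29, 13)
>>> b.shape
()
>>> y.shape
(29, 29)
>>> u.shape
(13, 29)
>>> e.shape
(29, 3)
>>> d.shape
(29, 3)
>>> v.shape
(17, 17)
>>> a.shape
(3, 13)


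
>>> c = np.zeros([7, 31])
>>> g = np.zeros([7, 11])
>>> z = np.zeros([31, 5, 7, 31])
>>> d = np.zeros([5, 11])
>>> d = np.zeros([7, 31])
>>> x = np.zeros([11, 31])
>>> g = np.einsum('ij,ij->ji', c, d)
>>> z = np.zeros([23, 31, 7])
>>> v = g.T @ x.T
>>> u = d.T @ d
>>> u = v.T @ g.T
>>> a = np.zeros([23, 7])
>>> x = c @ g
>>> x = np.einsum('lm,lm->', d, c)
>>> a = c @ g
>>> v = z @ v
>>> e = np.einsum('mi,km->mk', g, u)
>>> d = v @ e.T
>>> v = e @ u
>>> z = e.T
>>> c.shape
(7, 31)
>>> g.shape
(31, 7)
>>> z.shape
(11, 31)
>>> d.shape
(23, 31, 31)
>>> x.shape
()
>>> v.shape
(31, 31)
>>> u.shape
(11, 31)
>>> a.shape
(7, 7)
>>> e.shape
(31, 11)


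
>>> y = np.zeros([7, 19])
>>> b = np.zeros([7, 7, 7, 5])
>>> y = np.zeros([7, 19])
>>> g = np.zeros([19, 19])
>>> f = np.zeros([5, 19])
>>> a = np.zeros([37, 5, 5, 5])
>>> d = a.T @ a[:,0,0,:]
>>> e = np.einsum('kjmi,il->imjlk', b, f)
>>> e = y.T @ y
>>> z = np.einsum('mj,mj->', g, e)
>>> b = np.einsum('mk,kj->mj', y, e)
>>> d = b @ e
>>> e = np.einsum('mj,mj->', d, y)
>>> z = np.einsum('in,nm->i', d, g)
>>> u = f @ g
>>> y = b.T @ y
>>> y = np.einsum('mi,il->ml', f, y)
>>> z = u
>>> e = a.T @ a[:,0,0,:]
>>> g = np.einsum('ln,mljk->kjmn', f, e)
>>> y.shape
(5, 19)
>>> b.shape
(7, 19)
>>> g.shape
(5, 5, 5, 19)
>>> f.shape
(5, 19)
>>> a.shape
(37, 5, 5, 5)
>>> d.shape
(7, 19)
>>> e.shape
(5, 5, 5, 5)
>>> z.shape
(5, 19)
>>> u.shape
(5, 19)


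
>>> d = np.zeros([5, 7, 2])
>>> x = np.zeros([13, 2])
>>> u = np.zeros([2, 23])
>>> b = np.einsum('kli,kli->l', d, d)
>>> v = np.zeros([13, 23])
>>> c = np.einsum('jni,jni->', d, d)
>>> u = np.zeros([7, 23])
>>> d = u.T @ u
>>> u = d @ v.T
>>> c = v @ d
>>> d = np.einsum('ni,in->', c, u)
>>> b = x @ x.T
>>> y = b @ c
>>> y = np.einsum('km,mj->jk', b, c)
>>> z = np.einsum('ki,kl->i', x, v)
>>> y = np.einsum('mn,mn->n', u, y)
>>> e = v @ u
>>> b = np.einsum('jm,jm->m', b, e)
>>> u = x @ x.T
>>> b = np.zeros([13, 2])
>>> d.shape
()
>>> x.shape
(13, 2)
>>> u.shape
(13, 13)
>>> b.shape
(13, 2)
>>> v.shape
(13, 23)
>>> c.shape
(13, 23)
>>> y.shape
(13,)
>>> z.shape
(2,)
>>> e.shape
(13, 13)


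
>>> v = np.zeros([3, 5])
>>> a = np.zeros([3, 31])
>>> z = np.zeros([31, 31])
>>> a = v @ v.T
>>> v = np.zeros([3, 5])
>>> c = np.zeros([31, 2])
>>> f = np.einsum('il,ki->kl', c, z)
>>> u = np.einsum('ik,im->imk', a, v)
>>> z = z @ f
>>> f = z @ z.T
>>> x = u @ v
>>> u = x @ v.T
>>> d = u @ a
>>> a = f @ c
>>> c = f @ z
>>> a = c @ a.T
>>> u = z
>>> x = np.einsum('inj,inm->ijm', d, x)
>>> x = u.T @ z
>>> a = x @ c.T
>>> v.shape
(3, 5)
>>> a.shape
(2, 31)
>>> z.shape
(31, 2)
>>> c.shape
(31, 2)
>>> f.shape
(31, 31)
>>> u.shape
(31, 2)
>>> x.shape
(2, 2)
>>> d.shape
(3, 5, 3)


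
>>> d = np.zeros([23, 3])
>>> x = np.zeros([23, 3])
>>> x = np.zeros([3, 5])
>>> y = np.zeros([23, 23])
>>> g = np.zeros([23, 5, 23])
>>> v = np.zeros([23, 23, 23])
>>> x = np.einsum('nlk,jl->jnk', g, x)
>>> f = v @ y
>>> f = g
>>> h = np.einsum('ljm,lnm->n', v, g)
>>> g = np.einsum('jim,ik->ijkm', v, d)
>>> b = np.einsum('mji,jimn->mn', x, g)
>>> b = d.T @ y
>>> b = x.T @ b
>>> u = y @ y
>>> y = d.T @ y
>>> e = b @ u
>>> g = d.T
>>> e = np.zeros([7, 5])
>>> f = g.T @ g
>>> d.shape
(23, 3)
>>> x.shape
(3, 23, 23)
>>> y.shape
(3, 23)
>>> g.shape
(3, 23)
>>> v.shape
(23, 23, 23)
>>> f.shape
(23, 23)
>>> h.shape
(5,)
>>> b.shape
(23, 23, 23)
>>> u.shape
(23, 23)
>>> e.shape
(7, 5)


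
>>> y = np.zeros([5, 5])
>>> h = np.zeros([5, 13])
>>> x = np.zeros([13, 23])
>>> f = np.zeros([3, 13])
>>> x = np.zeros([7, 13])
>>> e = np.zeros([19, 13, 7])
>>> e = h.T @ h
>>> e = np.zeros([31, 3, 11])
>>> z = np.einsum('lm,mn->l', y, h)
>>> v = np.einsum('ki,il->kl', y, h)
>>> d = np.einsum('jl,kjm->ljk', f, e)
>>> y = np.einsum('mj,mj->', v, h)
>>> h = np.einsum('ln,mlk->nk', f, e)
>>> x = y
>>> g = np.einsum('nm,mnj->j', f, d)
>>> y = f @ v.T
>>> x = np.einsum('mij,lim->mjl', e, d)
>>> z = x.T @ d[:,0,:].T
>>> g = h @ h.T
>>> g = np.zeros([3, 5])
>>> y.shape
(3, 5)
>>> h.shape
(13, 11)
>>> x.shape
(31, 11, 13)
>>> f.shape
(3, 13)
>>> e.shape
(31, 3, 11)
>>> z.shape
(13, 11, 13)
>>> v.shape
(5, 13)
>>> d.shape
(13, 3, 31)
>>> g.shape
(3, 5)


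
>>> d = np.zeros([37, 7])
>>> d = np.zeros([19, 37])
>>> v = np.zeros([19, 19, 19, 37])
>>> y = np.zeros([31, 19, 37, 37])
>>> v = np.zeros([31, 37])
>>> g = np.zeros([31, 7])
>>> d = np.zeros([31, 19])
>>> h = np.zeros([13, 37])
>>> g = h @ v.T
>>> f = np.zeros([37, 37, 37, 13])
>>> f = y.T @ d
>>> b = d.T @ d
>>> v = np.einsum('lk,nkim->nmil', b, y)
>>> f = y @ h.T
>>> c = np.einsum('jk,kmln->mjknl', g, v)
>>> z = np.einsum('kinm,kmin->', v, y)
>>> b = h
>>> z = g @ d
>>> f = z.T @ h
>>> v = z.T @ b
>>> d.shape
(31, 19)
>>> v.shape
(19, 37)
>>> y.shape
(31, 19, 37, 37)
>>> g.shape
(13, 31)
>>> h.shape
(13, 37)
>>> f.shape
(19, 37)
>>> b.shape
(13, 37)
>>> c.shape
(37, 13, 31, 19, 37)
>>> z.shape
(13, 19)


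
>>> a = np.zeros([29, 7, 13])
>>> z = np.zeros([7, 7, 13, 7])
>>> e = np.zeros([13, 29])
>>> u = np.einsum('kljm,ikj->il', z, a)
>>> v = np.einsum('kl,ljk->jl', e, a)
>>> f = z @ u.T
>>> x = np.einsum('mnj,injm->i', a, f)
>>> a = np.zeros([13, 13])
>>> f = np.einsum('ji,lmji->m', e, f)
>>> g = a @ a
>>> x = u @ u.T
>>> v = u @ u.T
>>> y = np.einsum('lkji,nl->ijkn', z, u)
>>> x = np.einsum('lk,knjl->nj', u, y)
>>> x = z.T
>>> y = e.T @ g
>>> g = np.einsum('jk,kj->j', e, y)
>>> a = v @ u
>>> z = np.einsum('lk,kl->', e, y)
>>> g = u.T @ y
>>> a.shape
(29, 7)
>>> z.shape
()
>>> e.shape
(13, 29)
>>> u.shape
(29, 7)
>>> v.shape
(29, 29)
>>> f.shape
(7,)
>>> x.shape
(7, 13, 7, 7)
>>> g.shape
(7, 13)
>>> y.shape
(29, 13)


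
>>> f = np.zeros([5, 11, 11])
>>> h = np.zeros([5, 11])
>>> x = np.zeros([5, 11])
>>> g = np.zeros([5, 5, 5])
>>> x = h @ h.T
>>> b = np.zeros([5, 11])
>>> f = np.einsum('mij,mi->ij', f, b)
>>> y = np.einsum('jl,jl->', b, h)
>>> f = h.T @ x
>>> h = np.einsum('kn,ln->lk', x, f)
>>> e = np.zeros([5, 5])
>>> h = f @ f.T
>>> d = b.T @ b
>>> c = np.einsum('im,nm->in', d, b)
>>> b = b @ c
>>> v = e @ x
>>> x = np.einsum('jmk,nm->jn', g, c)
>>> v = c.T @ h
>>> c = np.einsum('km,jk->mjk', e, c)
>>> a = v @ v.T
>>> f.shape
(11, 5)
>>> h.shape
(11, 11)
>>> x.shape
(5, 11)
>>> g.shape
(5, 5, 5)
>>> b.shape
(5, 5)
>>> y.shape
()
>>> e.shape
(5, 5)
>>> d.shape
(11, 11)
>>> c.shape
(5, 11, 5)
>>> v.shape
(5, 11)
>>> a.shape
(5, 5)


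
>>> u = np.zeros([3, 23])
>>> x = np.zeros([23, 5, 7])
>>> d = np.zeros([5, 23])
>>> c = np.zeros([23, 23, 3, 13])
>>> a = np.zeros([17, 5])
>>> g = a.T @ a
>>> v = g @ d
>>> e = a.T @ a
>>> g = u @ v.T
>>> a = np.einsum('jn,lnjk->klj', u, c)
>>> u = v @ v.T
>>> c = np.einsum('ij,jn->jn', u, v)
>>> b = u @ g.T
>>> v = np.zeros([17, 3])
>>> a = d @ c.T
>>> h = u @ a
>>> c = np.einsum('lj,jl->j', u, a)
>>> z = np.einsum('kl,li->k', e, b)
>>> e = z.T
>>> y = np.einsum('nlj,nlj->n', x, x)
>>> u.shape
(5, 5)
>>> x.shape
(23, 5, 7)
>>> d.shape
(5, 23)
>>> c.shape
(5,)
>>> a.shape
(5, 5)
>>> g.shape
(3, 5)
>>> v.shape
(17, 3)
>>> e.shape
(5,)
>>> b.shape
(5, 3)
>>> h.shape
(5, 5)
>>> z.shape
(5,)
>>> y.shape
(23,)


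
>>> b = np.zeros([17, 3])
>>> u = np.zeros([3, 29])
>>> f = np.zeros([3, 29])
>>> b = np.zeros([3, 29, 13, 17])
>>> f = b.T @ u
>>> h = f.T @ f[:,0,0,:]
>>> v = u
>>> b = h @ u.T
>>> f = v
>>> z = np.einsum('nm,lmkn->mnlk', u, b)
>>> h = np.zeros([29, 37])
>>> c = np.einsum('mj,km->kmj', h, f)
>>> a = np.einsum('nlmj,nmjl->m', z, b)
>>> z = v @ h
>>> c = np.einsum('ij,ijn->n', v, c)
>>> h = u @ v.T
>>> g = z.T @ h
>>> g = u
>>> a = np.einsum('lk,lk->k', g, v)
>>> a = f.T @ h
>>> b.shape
(29, 29, 13, 3)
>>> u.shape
(3, 29)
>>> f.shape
(3, 29)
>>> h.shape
(3, 3)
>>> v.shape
(3, 29)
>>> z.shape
(3, 37)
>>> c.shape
(37,)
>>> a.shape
(29, 3)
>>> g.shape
(3, 29)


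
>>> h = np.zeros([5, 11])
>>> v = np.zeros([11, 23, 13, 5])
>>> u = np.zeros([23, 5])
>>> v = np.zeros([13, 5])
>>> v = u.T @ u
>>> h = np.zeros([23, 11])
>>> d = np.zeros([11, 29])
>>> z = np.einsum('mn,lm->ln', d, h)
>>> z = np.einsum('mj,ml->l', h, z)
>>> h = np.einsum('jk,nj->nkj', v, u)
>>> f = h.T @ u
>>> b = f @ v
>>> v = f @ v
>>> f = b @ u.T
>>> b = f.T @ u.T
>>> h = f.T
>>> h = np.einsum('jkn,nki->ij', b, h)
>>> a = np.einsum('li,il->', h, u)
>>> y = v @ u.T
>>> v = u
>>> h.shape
(5, 23)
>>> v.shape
(23, 5)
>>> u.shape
(23, 5)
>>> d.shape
(11, 29)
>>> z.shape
(29,)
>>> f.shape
(5, 5, 23)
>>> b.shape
(23, 5, 23)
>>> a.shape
()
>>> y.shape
(5, 5, 23)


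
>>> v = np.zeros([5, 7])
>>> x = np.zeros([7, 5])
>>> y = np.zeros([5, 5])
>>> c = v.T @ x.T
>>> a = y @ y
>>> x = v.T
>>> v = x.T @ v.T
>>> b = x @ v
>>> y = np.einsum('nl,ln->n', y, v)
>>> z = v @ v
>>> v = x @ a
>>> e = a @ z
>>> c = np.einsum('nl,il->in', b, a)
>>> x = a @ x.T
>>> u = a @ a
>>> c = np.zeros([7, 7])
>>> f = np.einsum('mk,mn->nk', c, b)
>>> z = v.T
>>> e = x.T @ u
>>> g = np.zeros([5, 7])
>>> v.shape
(7, 5)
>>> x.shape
(5, 7)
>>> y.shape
(5,)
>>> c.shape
(7, 7)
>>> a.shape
(5, 5)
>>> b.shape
(7, 5)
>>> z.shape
(5, 7)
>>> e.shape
(7, 5)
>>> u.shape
(5, 5)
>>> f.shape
(5, 7)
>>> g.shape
(5, 7)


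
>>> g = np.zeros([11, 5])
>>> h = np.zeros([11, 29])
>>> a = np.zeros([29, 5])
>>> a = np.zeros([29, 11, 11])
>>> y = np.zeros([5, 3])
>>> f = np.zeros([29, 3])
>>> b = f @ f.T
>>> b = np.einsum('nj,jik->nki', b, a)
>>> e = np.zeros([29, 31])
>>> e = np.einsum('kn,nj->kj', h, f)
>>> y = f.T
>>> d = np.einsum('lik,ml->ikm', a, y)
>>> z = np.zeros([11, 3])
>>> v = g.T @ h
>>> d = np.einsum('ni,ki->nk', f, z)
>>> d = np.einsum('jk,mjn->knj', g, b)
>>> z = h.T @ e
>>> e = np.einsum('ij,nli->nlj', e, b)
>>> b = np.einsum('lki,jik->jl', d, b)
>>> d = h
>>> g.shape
(11, 5)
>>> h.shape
(11, 29)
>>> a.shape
(29, 11, 11)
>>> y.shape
(3, 29)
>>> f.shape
(29, 3)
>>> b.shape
(29, 5)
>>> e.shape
(29, 11, 3)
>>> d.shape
(11, 29)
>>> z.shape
(29, 3)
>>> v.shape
(5, 29)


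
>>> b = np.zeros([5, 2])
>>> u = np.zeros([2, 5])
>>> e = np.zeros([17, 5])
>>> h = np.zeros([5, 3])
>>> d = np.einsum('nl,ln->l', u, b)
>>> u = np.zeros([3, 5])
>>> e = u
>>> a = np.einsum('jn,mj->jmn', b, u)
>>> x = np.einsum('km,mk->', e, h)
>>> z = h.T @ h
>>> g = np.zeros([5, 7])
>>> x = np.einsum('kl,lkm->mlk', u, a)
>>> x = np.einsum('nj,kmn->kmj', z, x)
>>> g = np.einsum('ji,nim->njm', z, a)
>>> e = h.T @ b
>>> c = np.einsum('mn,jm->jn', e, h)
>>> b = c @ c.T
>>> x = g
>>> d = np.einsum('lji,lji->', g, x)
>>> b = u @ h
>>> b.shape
(3, 3)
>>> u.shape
(3, 5)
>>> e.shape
(3, 2)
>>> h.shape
(5, 3)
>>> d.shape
()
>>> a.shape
(5, 3, 2)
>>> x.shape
(5, 3, 2)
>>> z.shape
(3, 3)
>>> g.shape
(5, 3, 2)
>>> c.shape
(5, 2)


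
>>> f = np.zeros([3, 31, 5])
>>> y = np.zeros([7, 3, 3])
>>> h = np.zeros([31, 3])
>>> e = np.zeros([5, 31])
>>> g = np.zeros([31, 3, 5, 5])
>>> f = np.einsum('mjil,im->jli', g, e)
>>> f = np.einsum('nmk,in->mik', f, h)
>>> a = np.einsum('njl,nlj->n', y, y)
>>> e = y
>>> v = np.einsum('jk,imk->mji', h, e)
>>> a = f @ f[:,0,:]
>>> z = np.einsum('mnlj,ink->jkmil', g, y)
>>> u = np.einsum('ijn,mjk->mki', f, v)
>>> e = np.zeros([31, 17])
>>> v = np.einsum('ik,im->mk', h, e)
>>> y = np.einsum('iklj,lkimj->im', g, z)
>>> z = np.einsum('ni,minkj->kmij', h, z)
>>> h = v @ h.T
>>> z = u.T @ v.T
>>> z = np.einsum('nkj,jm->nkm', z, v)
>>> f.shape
(5, 31, 5)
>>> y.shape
(31, 7)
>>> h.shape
(17, 31)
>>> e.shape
(31, 17)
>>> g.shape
(31, 3, 5, 5)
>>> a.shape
(5, 31, 5)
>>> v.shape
(17, 3)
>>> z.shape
(5, 7, 3)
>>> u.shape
(3, 7, 5)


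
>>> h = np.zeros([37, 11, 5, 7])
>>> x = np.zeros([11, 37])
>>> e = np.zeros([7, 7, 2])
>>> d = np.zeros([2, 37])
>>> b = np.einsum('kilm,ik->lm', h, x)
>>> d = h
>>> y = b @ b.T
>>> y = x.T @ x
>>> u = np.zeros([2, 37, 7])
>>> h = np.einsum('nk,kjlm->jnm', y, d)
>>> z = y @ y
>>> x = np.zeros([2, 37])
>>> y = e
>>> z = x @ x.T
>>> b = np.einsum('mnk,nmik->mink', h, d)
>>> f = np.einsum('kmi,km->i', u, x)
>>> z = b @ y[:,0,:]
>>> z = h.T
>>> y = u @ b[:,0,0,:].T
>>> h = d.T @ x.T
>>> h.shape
(7, 5, 11, 2)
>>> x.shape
(2, 37)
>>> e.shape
(7, 7, 2)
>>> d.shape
(37, 11, 5, 7)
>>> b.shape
(11, 5, 37, 7)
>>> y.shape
(2, 37, 11)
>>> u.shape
(2, 37, 7)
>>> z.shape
(7, 37, 11)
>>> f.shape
(7,)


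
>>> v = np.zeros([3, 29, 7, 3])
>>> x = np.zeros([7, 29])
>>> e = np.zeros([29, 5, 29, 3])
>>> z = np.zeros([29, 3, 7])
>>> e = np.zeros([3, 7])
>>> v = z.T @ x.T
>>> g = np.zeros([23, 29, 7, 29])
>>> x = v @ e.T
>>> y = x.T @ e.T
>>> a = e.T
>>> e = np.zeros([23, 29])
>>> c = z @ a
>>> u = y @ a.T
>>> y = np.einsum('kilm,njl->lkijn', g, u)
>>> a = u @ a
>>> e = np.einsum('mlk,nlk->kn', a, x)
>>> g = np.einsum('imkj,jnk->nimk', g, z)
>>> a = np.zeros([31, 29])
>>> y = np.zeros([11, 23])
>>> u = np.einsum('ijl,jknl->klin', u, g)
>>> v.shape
(7, 3, 7)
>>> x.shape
(7, 3, 3)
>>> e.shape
(3, 7)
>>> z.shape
(29, 3, 7)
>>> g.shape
(3, 23, 29, 7)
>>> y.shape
(11, 23)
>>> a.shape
(31, 29)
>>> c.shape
(29, 3, 3)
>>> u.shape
(23, 7, 3, 29)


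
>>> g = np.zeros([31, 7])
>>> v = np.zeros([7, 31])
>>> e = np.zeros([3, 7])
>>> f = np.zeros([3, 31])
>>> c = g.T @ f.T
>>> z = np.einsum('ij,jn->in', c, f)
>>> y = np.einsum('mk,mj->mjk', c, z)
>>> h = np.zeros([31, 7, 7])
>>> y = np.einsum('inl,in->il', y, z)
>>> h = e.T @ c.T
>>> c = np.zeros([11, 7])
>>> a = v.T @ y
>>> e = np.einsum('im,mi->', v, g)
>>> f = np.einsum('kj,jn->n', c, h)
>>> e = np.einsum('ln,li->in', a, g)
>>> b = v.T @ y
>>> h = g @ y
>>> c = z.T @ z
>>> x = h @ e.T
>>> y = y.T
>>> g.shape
(31, 7)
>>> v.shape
(7, 31)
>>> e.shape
(7, 3)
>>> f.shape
(7,)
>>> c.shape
(31, 31)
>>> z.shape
(7, 31)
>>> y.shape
(3, 7)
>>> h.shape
(31, 3)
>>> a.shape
(31, 3)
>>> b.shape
(31, 3)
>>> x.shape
(31, 7)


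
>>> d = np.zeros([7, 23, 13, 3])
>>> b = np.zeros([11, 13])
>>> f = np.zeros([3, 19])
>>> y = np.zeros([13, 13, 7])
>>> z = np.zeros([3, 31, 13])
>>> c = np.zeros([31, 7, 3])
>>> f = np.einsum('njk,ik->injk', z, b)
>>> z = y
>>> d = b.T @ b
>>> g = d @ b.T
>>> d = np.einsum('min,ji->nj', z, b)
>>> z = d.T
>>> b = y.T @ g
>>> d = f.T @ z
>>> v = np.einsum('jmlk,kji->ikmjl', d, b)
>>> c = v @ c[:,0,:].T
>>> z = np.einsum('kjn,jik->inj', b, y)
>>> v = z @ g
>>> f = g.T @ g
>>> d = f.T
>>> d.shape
(11, 11)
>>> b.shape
(7, 13, 11)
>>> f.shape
(11, 11)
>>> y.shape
(13, 13, 7)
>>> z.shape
(13, 11, 13)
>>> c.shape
(11, 7, 31, 13, 31)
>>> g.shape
(13, 11)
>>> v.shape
(13, 11, 11)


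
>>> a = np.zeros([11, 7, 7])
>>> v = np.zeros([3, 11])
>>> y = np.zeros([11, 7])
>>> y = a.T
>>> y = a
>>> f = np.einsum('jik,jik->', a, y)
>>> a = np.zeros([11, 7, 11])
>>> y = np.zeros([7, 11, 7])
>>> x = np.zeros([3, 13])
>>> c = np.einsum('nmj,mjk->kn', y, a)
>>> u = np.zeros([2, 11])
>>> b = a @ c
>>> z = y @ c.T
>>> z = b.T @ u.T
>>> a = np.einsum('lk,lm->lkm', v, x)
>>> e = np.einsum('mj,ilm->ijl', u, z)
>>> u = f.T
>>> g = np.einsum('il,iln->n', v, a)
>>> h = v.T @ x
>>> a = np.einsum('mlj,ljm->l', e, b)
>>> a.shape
(11,)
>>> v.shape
(3, 11)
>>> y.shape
(7, 11, 7)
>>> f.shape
()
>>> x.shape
(3, 13)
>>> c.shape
(11, 7)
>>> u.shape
()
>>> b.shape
(11, 7, 7)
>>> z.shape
(7, 7, 2)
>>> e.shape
(7, 11, 7)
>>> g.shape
(13,)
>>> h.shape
(11, 13)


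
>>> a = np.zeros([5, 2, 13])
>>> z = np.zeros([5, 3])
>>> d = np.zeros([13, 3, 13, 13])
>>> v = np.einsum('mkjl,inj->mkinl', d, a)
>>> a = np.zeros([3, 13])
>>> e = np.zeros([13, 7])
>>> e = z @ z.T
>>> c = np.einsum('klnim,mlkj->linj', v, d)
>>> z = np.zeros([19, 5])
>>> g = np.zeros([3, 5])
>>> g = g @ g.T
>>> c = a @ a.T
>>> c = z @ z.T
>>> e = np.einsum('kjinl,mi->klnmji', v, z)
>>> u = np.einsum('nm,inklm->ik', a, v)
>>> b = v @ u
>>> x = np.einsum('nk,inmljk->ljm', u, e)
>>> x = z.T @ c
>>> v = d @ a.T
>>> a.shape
(3, 13)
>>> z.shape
(19, 5)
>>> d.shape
(13, 3, 13, 13)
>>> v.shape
(13, 3, 13, 3)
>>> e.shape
(13, 13, 2, 19, 3, 5)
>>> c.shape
(19, 19)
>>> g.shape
(3, 3)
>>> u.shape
(13, 5)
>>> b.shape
(13, 3, 5, 2, 5)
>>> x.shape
(5, 19)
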